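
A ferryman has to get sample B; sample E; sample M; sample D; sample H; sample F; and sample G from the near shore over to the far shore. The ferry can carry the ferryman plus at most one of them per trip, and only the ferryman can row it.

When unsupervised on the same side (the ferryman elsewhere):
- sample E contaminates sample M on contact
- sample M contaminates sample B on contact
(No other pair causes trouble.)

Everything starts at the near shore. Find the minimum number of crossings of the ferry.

15

Counting alone: the ferryman can take at most 1 across per trip to the far shore, so moving all 7 needs at least 7 loaded trips out, with a return between consecutive ones — at least 13 crossings.
The safety rule pushes this higher. Following every safe sequence of crossings, the most of the 7 that can be at the far shore as the ferry arrives there on crossing 13 is 6 — never all 7.
So no plan with fewer than 15 crossings exists, and this one achieves 15:
1. Ferryman goes to the far shore with sample M.  [the near shore: sample B, sample D, sample E, sample F, sample G, sample H | the far shore: sample M]
2. Ferryman goes back to the near shore alone.  [the near shore: sample B, sample D, sample E, sample F, sample G, sample H | the far shore: sample M]
3. Ferryman goes to the far shore with sample B.  [the near shore: sample D, sample E, sample F, sample G, sample H | the far shore: sample B, sample M]
4. Ferryman goes back to the near shore with sample M.  [the near shore: sample D, sample E, sample F, sample G, sample H, sample M | the far shore: sample B]
5. Ferryman goes to the far shore with sample E.  [the near shore: sample D, sample F, sample G, sample H, sample M | the far shore: sample B, sample E]
6. Ferryman goes back to the near shore alone.  [the near shore: sample D, sample F, sample G, sample H, sample M | the far shore: sample B, sample E]
7. Ferryman goes to the far shore with sample D.  [the near shore: sample F, sample G, sample H, sample M | the far shore: sample B, sample D, sample E]
8. Ferryman goes back to the near shore alone.  [the near shore: sample F, sample G, sample H, sample M | the far shore: sample B, sample D, sample E]
9. Ferryman goes to the far shore with sample H.  [the near shore: sample F, sample G, sample M | the far shore: sample B, sample D, sample E, sample H]
10. Ferryman goes back to the near shore alone.  [the near shore: sample F, sample G, sample M | the far shore: sample B, sample D, sample E, sample H]
11. Ferryman goes to the far shore with sample F.  [the near shore: sample G, sample M | the far shore: sample B, sample D, sample E, sample F, sample H]
12. Ferryman goes back to the near shore alone.  [the near shore: sample G, sample M | the far shore: sample B, sample D, sample E, sample F, sample H]
13. Ferryman goes to the far shore with sample G.  [the near shore: sample M | the far shore: sample B, sample D, sample E, sample F, sample G, sample H]
14. Ferryman goes back to the near shore alone.  [the near shore: sample M | the far shore: sample B, sample D, sample E, sample F, sample G, sample H]
15. Ferryman goes to the far shore with sample M.  [the near shore: — | the far shore: sample B, sample D, sample E, sample F, sample G, sample H, sample M]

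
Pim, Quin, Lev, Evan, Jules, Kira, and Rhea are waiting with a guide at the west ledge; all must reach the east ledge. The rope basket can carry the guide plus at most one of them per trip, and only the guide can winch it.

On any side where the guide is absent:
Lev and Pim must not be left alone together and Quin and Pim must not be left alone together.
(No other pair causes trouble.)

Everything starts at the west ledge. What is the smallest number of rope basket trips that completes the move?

15

Counting alone: the guide can take at most 1 across per trip to the east ledge, so moving all 7 needs at least 7 loaded trips out, with a return between consecutive ones — at least 13 crossings.
The safety rule pushes this higher. Following every safe sequence of crossings, the most of the 7 that can be at the east ledge as the rope basket arrives there on crossing 13 is 6 — never all 7.
So no plan with fewer than 15 crossings exists, and this one achieves 15:
1. Guide goes to the east ledge with Pim.  [the west ledge: Evan, Jules, Kira, Lev, Quin, Rhea | the east ledge: Pim]
2. Guide goes back to the west ledge alone.  [the west ledge: Evan, Jules, Kira, Lev, Quin, Rhea | the east ledge: Pim]
3. Guide goes to the east ledge with Quin.  [the west ledge: Evan, Jules, Kira, Lev, Rhea | the east ledge: Pim, Quin]
4. Guide goes back to the west ledge with Pim.  [the west ledge: Evan, Jules, Kira, Lev, Pim, Rhea | the east ledge: Quin]
5. Guide goes to the east ledge with Lev.  [the west ledge: Evan, Jules, Kira, Pim, Rhea | the east ledge: Lev, Quin]
6. Guide goes back to the west ledge alone.  [the west ledge: Evan, Jules, Kira, Pim, Rhea | the east ledge: Lev, Quin]
7. Guide goes to the east ledge with Evan.  [the west ledge: Jules, Kira, Pim, Rhea | the east ledge: Evan, Lev, Quin]
8. Guide goes back to the west ledge alone.  [the west ledge: Jules, Kira, Pim, Rhea | the east ledge: Evan, Lev, Quin]
9. Guide goes to the east ledge with Jules.  [the west ledge: Kira, Pim, Rhea | the east ledge: Evan, Jules, Lev, Quin]
10. Guide goes back to the west ledge alone.  [the west ledge: Kira, Pim, Rhea | the east ledge: Evan, Jules, Lev, Quin]
11. Guide goes to the east ledge with Kira.  [the west ledge: Pim, Rhea | the east ledge: Evan, Jules, Kira, Lev, Quin]
12. Guide goes back to the west ledge alone.  [the west ledge: Pim, Rhea | the east ledge: Evan, Jules, Kira, Lev, Quin]
13. Guide goes to the east ledge with Rhea.  [the west ledge: Pim | the east ledge: Evan, Jules, Kira, Lev, Quin, Rhea]
14. Guide goes back to the west ledge alone.  [the west ledge: Pim | the east ledge: Evan, Jules, Kira, Lev, Quin, Rhea]
15. Guide goes to the east ledge with Pim.  [the west ledge: — | the east ledge: Evan, Jules, Kira, Lev, Pim, Quin, Rhea]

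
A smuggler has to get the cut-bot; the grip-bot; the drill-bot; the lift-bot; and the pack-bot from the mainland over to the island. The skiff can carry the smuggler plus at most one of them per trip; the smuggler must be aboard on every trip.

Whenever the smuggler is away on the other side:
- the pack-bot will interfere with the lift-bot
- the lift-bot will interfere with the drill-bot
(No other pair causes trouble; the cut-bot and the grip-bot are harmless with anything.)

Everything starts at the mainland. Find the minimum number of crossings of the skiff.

Counting alone: the smuggler can take at most 1 across per trip to the island, so moving all 5 needs at least 5 loaded trips out, with a return between consecutive ones — at least 9 crossings.
The safety rule pushes this higher. Following every safe sequence of crossings, the most of the 5 that can be at the island as the skiff arrives there on crossing 9 is 4 — never all 5.
So no plan with fewer than 11 crossings exists, and this one achieves 11:
1. Smuggler goes to the island with the lift-bot.  [the mainland: the cut-bot, the drill-bot, the grip-bot, the pack-bot | the island: the lift-bot]
2. Smuggler goes back to the mainland alone.  [the mainland: the cut-bot, the drill-bot, the grip-bot, the pack-bot | the island: the lift-bot]
3. Smuggler goes to the island with the cut-bot.  [the mainland: the drill-bot, the grip-bot, the pack-bot | the island: the cut-bot, the lift-bot]
4. Smuggler goes back to the mainland alone.  [the mainland: the drill-bot, the grip-bot, the pack-bot | the island: the cut-bot, the lift-bot]
5. Smuggler goes to the island with the grip-bot.  [the mainland: the drill-bot, the pack-bot | the island: the cut-bot, the grip-bot, the lift-bot]
6. Smuggler goes back to the mainland alone.  [the mainland: the drill-bot, the pack-bot | the island: the cut-bot, the grip-bot, the lift-bot]
7. Smuggler goes to the island with the drill-bot.  [the mainland: the pack-bot | the island: the cut-bot, the drill-bot, the grip-bot, the lift-bot]
8. Smuggler goes back to the mainland with the lift-bot.  [the mainland: the lift-bot, the pack-bot | the island: the cut-bot, the drill-bot, the grip-bot]
9. Smuggler goes to the island with the pack-bot.  [the mainland: the lift-bot | the island: the cut-bot, the drill-bot, the grip-bot, the pack-bot]
10. Smuggler goes back to the mainland alone.  [the mainland: the lift-bot | the island: the cut-bot, the drill-bot, the grip-bot, the pack-bot]
11. Smuggler goes to the island with the lift-bot.  [the mainland: — | the island: the cut-bot, the drill-bot, the grip-bot, the lift-bot, the pack-bot]

11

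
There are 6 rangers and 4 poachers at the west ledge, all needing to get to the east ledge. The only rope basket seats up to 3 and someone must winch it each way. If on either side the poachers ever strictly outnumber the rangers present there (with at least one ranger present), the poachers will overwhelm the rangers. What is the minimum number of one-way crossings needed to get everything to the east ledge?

Counting alone: each trip to the east ledge takes at most 3 across and each return brings at least 1 back, so after t trips out (and t−1 returns) at most 3t − (t−1) of the 10 are across; that first reaches 10 at t = 5, so at least 9 crossings are needed.
The plan below uses exactly 9 crossings, so it is optimal:
1. 2 poachers → the east ledge.  (the west ledge: 6R 2P; the east ledge: 0R 2P)
2. 1 poacher ← the west ledge.  (the west ledge: 6R 3P; the east ledge: 0R 1P)
3. 3 poachers → the east ledge.  (the west ledge: 6R 0P; the east ledge: 0R 4P)
4. 1 poacher ← the west ledge.  (the west ledge: 6R 1P; the east ledge: 0R 3P)
5. 3 rangers → the east ledge.  (the west ledge: 3R 1P; the east ledge: 3R 3P)
6. 1 poacher ← the west ledge.  (the west ledge: 3R 2P; the east ledge: 3R 2P)
7. 1 ranger and 2 poachers → the east ledge.  (the west ledge: 2R 0P; the east ledge: 4R 4P)
8. 1 poacher ← the west ledge.  (the west ledge: 2R 1P; the east ledge: 4R 3P)
9. 2 rangers and 1 poacher → the east ledge.  (the west ledge: 0R 0P; the east ledge: 6R 4P)

9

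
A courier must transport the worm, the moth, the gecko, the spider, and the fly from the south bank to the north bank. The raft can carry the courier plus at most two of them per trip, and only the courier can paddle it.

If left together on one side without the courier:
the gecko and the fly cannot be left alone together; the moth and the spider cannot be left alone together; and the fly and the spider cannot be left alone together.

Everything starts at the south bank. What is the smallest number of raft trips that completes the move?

5

Counting alone: the courier can take at most 2 across per trip to the north bank, so moving all 5 needs at least 3 loaded trips out, with a return between consecutive ones — at least 5 crossings.
The plan below uses exactly 5 crossings, so it is optimal:
1. Courier goes to the north bank with the fly and the moth.
2. Courier goes back to the south bank alone.
3. Courier goes to the north bank with the worm.
4. Courier goes back to the south bank alone.
5. Courier goes to the north bank with the gecko and the spider.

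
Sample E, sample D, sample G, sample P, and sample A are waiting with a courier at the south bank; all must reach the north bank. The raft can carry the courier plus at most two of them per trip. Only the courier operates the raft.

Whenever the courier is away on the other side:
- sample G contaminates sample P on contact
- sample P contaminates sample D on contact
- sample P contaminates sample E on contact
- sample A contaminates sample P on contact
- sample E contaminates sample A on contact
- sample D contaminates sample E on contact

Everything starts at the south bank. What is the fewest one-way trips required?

7

Counting alone: the courier can take at most 2 across per trip to the north bank, so moving all 5 needs at least 3 loaded trips out, with a return between consecutive ones — at least 5 crossings.
The safety rule pushes this higher. Following every safe sequence of crossings, the most of the 5 that can be at the north bank as the raft arrives there on crossing 5 is 4 — never all 5.
So no plan with fewer than 7 crossings exists, and this one achieves 7:
1. Courier goes to the north bank with sample E and sample P.  [the south bank: sample A, sample D, sample G | the north bank: sample E, sample P]
2. Courier goes back to the south bank with sample E.  [the south bank: sample A, sample D, sample E, sample G | the north bank: sample P]
3. Courier goes to the north bank with sample E and sample G.  [the south bank: sample A, sample D | the north bank: sample E, sample G, sample P]
4. Courier goes back to the south bank with sample P.  [the south bank: sample A, sample D, sample P | the north bank: sample E, sample G]
5. Courier goes to the north bank with sample A and sample D.  [the south bank: sample P | the north bank: sample A, sample D, sample E, sample G]
6. Courier goes back to the south bank with sample E.  [the south bank: sample E, sample P | the north bank: sample A, sample D, sample G]
7. Courier goes to the north bank with sample E and sample P.  [the south bank: — | the north bank: sample A, sample D, sample E, sample G, sample P]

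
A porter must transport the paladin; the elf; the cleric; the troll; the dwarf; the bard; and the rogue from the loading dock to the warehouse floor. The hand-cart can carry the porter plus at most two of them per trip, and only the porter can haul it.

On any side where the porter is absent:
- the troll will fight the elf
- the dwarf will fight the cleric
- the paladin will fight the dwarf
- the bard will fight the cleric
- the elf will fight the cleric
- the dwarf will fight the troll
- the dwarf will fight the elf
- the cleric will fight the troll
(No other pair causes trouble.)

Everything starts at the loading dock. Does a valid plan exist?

Whatever the first load, the items left behind include a forbidden pair without the porter. No opening move is safe, so no plan exists.

No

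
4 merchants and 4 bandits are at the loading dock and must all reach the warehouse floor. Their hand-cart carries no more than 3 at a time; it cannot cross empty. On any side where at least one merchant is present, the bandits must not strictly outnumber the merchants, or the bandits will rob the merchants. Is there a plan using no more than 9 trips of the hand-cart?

Yes — this plan uses 9 crossings (≤ 9):
1. 2 bandits → the warehouse floor.  (the loading dock: 4M 2B; the warehouse floor: 0M 2B)
2. 1 bandit ← the loading dock.  (the loading dock: 4M 3B; the warehouse floor: 0M 1B)
3. 3 bandits → the warehouse floor.  (the loading dock: 4M 0B; the warehouse floor: 0M 4B)
4. 1 bandit ← the loading dock.  (the loading dock: 4M 1B; the warehouse floor: 0M 3B)
5. 3 merchants → the warehouse floor.  (the loading dock: 1M 1B; the warehouse floor: 3M 3B)
6. 1 merchant and 1 bandit ← the loading dock.  (the loading dock: 2M 2B; the warehouse floor: 2M 2B)
7. 2 merchants → the warehouse floor.  (the loading dock: 0M 2B; the warehouse floor: 4M 2B)
8. 1 bandit ← the loading dock.  (the loading dock: 0M 3B; the warehouse floor: 4M 1B)
9. 3 bandits → the warehouse floor.  (the loading dock: 0M 0B; the warehouse floor: 4M 4B)

Yes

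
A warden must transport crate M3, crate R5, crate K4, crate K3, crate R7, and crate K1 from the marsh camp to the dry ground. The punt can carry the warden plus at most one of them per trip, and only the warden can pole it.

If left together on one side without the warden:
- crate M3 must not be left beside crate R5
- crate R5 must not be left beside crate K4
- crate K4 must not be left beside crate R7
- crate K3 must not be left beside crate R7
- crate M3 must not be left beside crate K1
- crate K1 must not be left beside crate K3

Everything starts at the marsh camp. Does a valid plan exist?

No

Whatever the first load, the items left behind include a forbidden pair without the warden. No opening move is safe, so no plan exists.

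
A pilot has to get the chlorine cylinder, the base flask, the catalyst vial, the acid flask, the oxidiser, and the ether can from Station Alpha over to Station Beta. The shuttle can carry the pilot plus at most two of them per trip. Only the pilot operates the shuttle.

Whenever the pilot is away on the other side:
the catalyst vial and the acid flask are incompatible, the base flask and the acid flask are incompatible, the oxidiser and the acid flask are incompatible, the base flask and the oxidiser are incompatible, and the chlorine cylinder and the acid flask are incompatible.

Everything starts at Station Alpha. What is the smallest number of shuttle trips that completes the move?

9

Counting alone: the pilot can take at most 2 across per trip to Station Beta, so moving all 6 needs at least 3 loaded trips out, with a return between consecutive ones — at least 5 crossings.
The safety rule pushes this higher. Following every safe sequence of crossings, the most of the 6 that can be at Station Beta as the shuttle arrives there on crossings 5, 7 is 4, 5 respectively — never all 6.
So no plan with fewer than 9 crossings exists, and this one achieves 9:
1. Pilot goes to Station Beta with the acid flask and the base flask.
2. Pilot goes back to Station Alpha with the base flask.
3. Pilot goes to Station Beta with the base flask and the chlorine cylinder.
4. Pilot goes back to Station Alpha with the acid flask.
5. Pilot goes to Station Beta with the acid flask and the catalyst vial.
6. Pilot goes back to Station Alpha with the acid flask.
7. Pilot goes to Station Beta with the acid flask and the ether can.
8. Pilot goes back to Station Alpha with the acid flask.
9. Pilot goes to Station Beta with the acid flask and the oxidiser.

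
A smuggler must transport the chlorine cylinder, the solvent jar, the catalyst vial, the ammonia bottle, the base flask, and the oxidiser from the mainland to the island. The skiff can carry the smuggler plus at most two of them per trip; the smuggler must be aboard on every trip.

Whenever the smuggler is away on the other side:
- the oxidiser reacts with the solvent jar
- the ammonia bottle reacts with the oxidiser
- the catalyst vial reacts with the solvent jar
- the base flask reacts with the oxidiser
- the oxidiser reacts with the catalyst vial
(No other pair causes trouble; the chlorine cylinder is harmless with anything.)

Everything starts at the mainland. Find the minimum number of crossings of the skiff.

Counting alone: the smuggler can take at most 2 across per trip to the island, so moving all 6 needs at least 3 loaded trips out, with a return between consecutive ones — at least 5 crossings.
The safety rule pushes this higher. Following every safe sequence of crossings, the most of the 6 that can be at the island as the skiff arrives there on crossings 5, 7 is 4, 5 respectively — never all 6.
So no plan with fewer than 9 crossings exists, and this one achieves 9:
1. Smuggler goes to the island with the oxidiser and the solvent jar.
2. Smuggler goes back to the mainland with the solvent jar.
3. Smuggler goes to the island with the chlorine cylinder and the solvent jar.
4. Smuggler goes back to the mainland with the solvent jar.
5. Smuggler goes to the island with the ammonia bottle and the solvent jar.
6. Smuggler goes back to the mainland with the oxidiser.
7. Smuggler goes to the island with the base flask and the catalyst vial.
8. Smuggler goes back to the mainland with the solvent jar.
9. Smuggler goes to the island with the oxidiser and the solvent jar.

9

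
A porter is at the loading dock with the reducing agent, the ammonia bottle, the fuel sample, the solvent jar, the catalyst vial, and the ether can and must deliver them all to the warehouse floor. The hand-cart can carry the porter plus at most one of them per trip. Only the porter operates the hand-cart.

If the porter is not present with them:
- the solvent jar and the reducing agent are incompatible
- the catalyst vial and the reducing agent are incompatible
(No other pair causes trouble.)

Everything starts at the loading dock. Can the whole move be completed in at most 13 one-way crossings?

Yes — this plan uses 13 crossings (≤ 13):
1. Porter goes to the warehouse floor with the reducing agent.  [the loading dock: the ammonia bottle, the catalyst vial, the ether can, the fuel sample, the solvent jar | the warehouse floor: the reducing agent]
2. Porter goes back to the loading dock alone.  [the loading dock: the ammonia bottle, the catalyst vial, the ether can, the fuel sample, the solvent jar | the warehouse floor: the reducing agent]
3. Porter goes to the warehouse floor with the ammonia bottle.  [the loading dock: the catalyst vial, the ether can, the fuel sample, the solvent jar | the warehouse floor: the ammonia bottle, the reducing agent]
4. Porter goes back to the loading dock alone.  [the loading dock: the catalyst vial, the ether can, the fuel sample, the solvent jar | the warehouse floor: the ammonia bottle, the reducing agent]
5. Porter goes to the warehouse floor with the fuel sample.  [the loading dock: the catalyst vial, the ether can, the solvent jar | the warehouse floor: the ammonia bottle, the fuel sample, the reducing agent]
6. Porter goes back to the loading dock alone.  [the loading dock: the catalyst vial, the ether can, the solvent jar | the warehouse floor: the ammonia bottle, the fuel sample, the reducing agent]
7. Porter goes to the warehouse floor with the solvent jar.  [the loading dock: the catalyst vial, the ether can | the warehouse floor: the ammonia bottle, the fuel sample, the reducing agent, the solvent jar]
8. Porter goes back to the loading dock with the reducing agent.  [the loading dock: the catalyst vial, the ether can, the reducing agent | the warehouse floor: the ammonia bottle, the fuel sample, the solvent jar]
9. Porter goes to the warehouse floor with the catalyst vial.  [the loading dock: the ether can, the reducing agent | the warehouse floor: the ammonia bottle, the catalyst vial, the fuel sample, the solvent jar]
10. Porter goes back to the loading dock alone.  [the loading dock: the ether can, the reducing agent | the warehouse floor: the ammonia bottle, the catalyst vial, the fuel sample, the solvent jar]
11. Porter goes to the warehouse floor with the ether can.  [the loading dock: the reducing agent | the warehouse floor: the ammonia bottle, the catalyst vial, the ether can, the fuel sample, the solvent jar]
12. Porter goes back to the loading dock alone.  [the loading dock: the reducing agent | the warehouse floor: the ammonia bottle, the catalyst vial, the ether can, the fuel sample, the solvent jar]
13. Porter goes to the warehouse floor with the reducing agent.  [the loading dock: — | the warehouse floor: the ammonia bottle, the catalyst vial, the ether can, the fuel sample, the reducing agent, the solvent jar]

Yes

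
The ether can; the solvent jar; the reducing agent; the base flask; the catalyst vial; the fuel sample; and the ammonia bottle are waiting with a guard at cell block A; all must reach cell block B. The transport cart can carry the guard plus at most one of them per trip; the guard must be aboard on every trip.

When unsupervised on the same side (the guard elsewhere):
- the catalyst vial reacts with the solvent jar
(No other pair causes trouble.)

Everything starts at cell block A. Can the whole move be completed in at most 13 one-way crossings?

Yes — this plan uses 13 crossings (≤ 13):
1. Guard goes to cell block B with the solvent jar.
2. Guard goes back to cell block A alone.
3. Guard goes to cell block B with the ether can.
4. Guard goes back to cell block A alone.
5. Guard goes to cell block B with the reducing agent.
6. Guard goes back to cell block A alone.
7. Guard goes to cell block B with the base flask.
8. Guard goes back to cell block A alone.
9. Guard goes to cell block B with the fuel sample.
10. Guard goes back to cell block A alone.
11. Guard goes to cell block B with the ammonia bottle.
12. Guard goes back to cell block A alone.
13. Guard goes to cell block B with the catalyst vial.

Yes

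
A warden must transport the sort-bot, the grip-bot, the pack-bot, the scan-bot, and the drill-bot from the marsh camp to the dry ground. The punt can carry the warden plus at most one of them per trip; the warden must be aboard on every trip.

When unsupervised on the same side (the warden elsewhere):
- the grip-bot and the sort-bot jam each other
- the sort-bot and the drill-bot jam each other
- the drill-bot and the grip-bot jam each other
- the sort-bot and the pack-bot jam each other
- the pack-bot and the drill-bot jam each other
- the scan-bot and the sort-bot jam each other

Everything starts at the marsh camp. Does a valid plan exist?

Whatever the first load, the items left behind include a forbidden pair without the warden. No opening move is safe, so no plan exists.

No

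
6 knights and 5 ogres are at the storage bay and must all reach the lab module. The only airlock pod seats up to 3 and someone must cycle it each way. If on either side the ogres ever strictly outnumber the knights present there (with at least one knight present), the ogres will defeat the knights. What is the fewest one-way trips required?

9

Counting alone: each trip to the lab module takes at most 3 across and each return brings at least 1 back, so after t trips out (and t−1 returns) at most 3t − (t−1) of the 11 are across; that first reaches 11 at t = 5, so at least 9 crossings are needed.
The plan below uses exactly 9 crossings, so it is optimal:
1. 3 ogres → the lab module.  (the storage bay: 6K 2O; the lab module: 0K 3O)
2. 1 ogre ← the storage bay.  (the storage bay: 6K 3O; the lab module: 0K 2O)
3. 3 knights → the lab module.  (the storage bay: 3K 3O; the lab module: 3K 2O)
4. 1 knight ← the storage bay.  (the storage bay: 4K 3O; the lab module: 2K 2O)
5. 2 knights and 1 ogre → the lab module.  (the storage bay: 2K 2O; the lab module: 4K 3O)
6. 1 knight ← the storage bay.  (the storage bay: 3K 2O; the lab module: 3K 3O)
7. 2 knights and 1 ogre → the lab module.  (the storage bay: 1K 1O; the lab module: 5K 4O)
8. 1 knight ← the storage bay.  (the storage bay: 2K 1O; the lab module: 4K 4O)
9. 2 knights and 1 ogre → the lab module.  (the storage bay: 0K 0O; the lab module: 6K 5O)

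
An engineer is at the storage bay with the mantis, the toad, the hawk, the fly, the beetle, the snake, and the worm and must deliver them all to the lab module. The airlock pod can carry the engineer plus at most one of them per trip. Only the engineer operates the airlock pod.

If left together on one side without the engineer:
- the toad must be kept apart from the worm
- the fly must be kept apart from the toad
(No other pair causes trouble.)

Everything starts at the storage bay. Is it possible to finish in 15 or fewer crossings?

Yes — this plan uses 15 crossings (≤ 15):
1. Engineer goes to the lab module with the toad.
2. Engineer goes back to the storage bay alone.
3. Engineer goes to the lab module with the mantis.
4. Engineer goes back to the storage bay alone.
5. Engineer goes to the lab module with the hawk.
6. Engineer goes back to the storage bay alone.
7. Engineer goes to the lab module with the fly.
8. Engineer goes back to the storage bay with the toad.
9. Engineer goes to the lab module with the worm.
10. Engineer goes back to the storage bay alone.
11. Engineer goes to the lab module with the beetle.
12. Engineer goes back to the storage bay alone.
13. Engineer goes to the lab module with the snake.
14. Engineer goes back to the storage bay alone.
15. Engineer goes to the lab module with the toad.

Yes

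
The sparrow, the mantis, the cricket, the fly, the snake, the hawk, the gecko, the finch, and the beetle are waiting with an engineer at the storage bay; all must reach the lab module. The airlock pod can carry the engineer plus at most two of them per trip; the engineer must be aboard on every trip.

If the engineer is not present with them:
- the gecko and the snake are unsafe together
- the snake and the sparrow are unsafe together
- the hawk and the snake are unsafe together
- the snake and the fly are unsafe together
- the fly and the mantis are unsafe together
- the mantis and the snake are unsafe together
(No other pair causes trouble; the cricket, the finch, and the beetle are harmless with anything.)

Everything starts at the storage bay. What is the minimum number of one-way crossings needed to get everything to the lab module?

Counting alone: the engineer can take at most 2 across per trip to the lab module, so moving all 9 needs at least 5 loaded trips out, with a return between consecutive ones — at least 9 crossings.
The safety rule pushes this higher. Following every safe sequence of crossings, the most of the 9 that can be at the lab module as the airlock pod arrives there on crossings 9, 11, 13 is 6, 7, 8 respectively — never all 9.
So no plan with fewer than 15 crossings exists, and this one achieves 15:
1. Engineer goes to the lab module with the mantis and the snake.
2. Engineer goes back to the storage bay with the mantis.
3. Engineer goes to the lab module with the mantis and the sparrow.
4. Engineer goes back to the storage bay with the snake.
5. Engineer goes to the lab module with the cricket and the snake.
6. Engineer goes back to the storage bay with the snake.
7. Engineer goes to the lab module with the hawk and the snake.
8. Engineer goes back to the storage bay with the snake.
9. Engineer goes to the lab module with the fly and the gecko.
10. Engineer goes back to the storage bay with the mantis.
11. Engineer goes to the lab module with the finch and the mantis.
12. Engineer goes back to the storage bay with the mantis.
13. Engineer goes to the lab module with the beetle and the mantis.
14. Engineer goes back to the storage bay with the mantis.
15. Engineer goes to the lab module with the mantis and the snake.

15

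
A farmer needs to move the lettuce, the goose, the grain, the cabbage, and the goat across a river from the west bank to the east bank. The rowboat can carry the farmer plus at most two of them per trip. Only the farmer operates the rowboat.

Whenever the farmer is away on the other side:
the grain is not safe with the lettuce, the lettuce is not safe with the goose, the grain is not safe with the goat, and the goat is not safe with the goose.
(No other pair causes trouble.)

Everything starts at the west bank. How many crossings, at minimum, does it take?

5

Counting alone: the farmer can take at most 2 across per trip to the east bank, so moving all 5 needs at least 3 loaded trips out, with a return between consecutive ones — at least 5 crossings.
The plan below uses exactly 5 crossings, so it is optimal:
1. Farmer goes to the east bank with the goat and the lettuce.  [the west bank: the cabbage, the goose, the grain | the east bank: the goat, the lettuce]
2. Farmer goes back to the west bank alone.  [the west bank: the cabbage, the goose, the grain | the east bank: the goat, the lettuce]
3. Farmer goes to the east bank with the cabbage.  [the west bank: the goose, the grain | the east bank: the cabbage, the goat, the lettuce]
4. Farmer goes back to the west bank alone.  [the west bank: the goose, the grain | the east bank: the cabbage, the goat, the lettuce]
5. Farmer goes to the east bank with the goose and the grain.  [the west bank: — | the east bank: the cabbage, the goat, the goose, the grain, the lettuce]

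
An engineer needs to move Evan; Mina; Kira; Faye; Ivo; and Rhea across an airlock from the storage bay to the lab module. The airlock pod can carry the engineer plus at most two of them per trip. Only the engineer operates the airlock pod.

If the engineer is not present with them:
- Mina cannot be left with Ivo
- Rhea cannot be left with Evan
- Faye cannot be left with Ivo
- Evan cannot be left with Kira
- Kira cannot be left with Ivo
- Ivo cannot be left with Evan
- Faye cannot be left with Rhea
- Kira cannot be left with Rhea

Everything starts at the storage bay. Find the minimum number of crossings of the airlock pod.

Whatever the first load, the items left behind include a forbidden pair without the engineer. No opening move is safe, so no plan exists.

impossible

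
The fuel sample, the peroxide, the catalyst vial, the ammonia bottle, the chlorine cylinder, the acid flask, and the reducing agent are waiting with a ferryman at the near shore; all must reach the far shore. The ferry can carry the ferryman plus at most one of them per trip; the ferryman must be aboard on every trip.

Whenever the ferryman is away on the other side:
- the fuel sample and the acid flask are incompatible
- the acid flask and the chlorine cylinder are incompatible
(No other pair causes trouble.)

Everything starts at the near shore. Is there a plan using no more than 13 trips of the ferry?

Counting alone: the ferryman can take at most 1 across per trip to the far shore, so moving all 7 needs at least 7 loaded trips out, with a return between consecutive ones — at least 13 crossings.
The safety rule pushes this higher. Following every safe sequence of crossings, the most of the 7 that can be at the far shore as the ferry arrives there on crossing 13 is 6 — never all 7.
So the move cannot be finished within 13 crossings. (The shortest complete plan takes 15:)
1. Ferryman goes to the far shore with the acid flask.  [the near shore: the ammonia bottle, the catalyst vial, the chlorine cylinder, the fuel sample, the peroxide, the reducing agent | the far shore: the acid flask]
2. Ferryman goes back to the near shore alone.  [the near shore: the ammonia bottle, the catalyst vial, the chlorine cylinder, the fuel sample, the peroxide, the reducing agent | the far shore: the acid flask]
3. Ferryman goes to the far shore with the fuel sample.  [the near shore: the ammonia bottle, the catalyst vial, the chlorine cylinder, the peroxide, the reducing agent | the far shore: the acid flask, the fuel sample]
4. Ferryman goes back to the near shore with the acid flask.  [the near shore: the acid flask, the ammonia bottle, the catalyst vial, the chlorine cylinder, the peroxide, the reducing agent | the far shore: the fuel sample]
5. Ferryman goes to the far shore with the chlorine cylinder.  [the near shore: the acid flask, the ammonia bottle, the catalyst vial, the peroxide, the reducing agent | the far shore: the chlorine cylinder, the fuel sample]
6. Ferryman goes back to the near shore alone.  [the near shore: the acid flask, the ammonia bottle, the catalyst vial, the peroxide, the reducing agent | the far shore: the chlorine cylinder, the fuel sample]
7. Ferryman goes to the far shore with the peroxide.  [the near shore: the acid flask, the ammonia bottle, the catalyst vial, the reducing agent | the far shore: the chlorine cylinder, the fuel sample, the peroxide]
8. Ferryman goes back to the near shore alone.  [the near shore: the acid flask, the ammonia bottle, the catalyst vial, the reducing agent | the far shore: the chlorine cylinder, the fuel sample, the peroxide]
9. Ferryman goes to the far shore with the catalyst vial.  [the near shore: the acid flask, the ammonia bottle, the reducing agent | the far shore: the catalyst vial, the chlorine cylinder, the fuel sample, the peroxide]
10. Ferryman goes back to the near shore alone.  [the near shore: the acid flask, the ammonia bottle, the reducing agent | the far shore: the catalyst vial, the chlorine cylinder, the fuel sample, the peroxide]
11. Ferryman goes to the far shore with the ammonia bottle.  [the near shore: the acid flask, the reducing agent | the far shore: the ammonia bottle, the catalyst vial, the chlorine cylinder, the fuel sample, the peroxide]
12. Ferryman goes back to the near shore alone.  [the near shore: the acid flask, the reducing agent | the far shore: the ammonia bottle, the catalyst vial, the chlorine cylinder, the fuel sample, the peroxide]
13. Ferryman goes to the far shore with the reducing agent.  [the near shore: the acid flask | the far shore: the ammonia bottle, the catalyst vial, the chlorine cylinder, the fuel sample, the peroxide, the reducing agent]
14. Ferryman goes back to the near shore alone.  [the near shore: the acid flask | the far shore: the ammonia bottle, the catalyst vial, the chlorine cylinder, the fuel sample, the peroxide, the reducing agent]
15. Ferryman goes to the far shore with the acid flask.  [the near shore: — | the far shore: the acid flask, the ammonia bottle, the catalyst vial, the chlorine cylinder, the fuel sample, the peroxide, the reducing agent]

No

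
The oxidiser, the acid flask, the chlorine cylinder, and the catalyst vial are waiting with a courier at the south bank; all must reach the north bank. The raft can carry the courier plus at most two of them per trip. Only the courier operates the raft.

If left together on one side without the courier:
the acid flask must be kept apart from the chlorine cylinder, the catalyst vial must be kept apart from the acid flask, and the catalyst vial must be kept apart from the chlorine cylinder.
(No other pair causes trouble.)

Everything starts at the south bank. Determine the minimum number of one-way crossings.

5

Counting alone: the courier can take at most 2 across per trip to the north bank, so moving all 4 needs at least 2 loaded trips out, with a return between consecutive ones — at least 3 crossings.
The safety rule pushes this higher. Following every safe sequence of crossings, the most of the 4 that can be at the north bank as the raft arrives there on crossing 3 is 3 — never all 4.
So no plan with fewer than 5 crossings exists, and this one achieves 5:
1. Courier goes to the north bank with the acid flask and the chlorine cylinder.  [the south bank: the catalyst vial, the oxidiser | the north bank: the acid flask, the chlorine cylinder]
2. Courier goes back to the south bank with the acid flask.  [the south bank: the acid flask, the catalyst vial, the oxidiser | the north bank: the chlorine cylinder]
3. Courier goes to the north bank with the acid flask and the oxidiser.  [the south bank: the catalyst vial | the north bank: the acid flask, the chlorine cylinder, the oxidiser]
4. Courier goes back to the south bank with the acid flask.  [the south bank: the acid flask, the catalyst vial | the north bank: the chlorine cylinder, the oxidiser]
5. Courier goes to the north bank with the acid flask and the catalyst vial.  [the south bank: — | the north bank: the acid flask, the catalyst vial, the chlorine cylinder, the oxidiser]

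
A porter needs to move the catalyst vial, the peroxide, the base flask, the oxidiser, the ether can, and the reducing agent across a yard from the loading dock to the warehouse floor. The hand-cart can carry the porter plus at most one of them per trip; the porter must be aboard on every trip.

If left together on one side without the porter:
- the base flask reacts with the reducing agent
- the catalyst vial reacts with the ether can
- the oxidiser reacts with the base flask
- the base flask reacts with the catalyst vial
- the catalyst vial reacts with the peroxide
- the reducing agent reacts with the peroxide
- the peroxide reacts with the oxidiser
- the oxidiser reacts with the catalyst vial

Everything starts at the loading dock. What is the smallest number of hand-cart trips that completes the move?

Whatever the first load, the items left behind include a forbidden pair without the porter. No opening move is safe, so no plan exists.

impossible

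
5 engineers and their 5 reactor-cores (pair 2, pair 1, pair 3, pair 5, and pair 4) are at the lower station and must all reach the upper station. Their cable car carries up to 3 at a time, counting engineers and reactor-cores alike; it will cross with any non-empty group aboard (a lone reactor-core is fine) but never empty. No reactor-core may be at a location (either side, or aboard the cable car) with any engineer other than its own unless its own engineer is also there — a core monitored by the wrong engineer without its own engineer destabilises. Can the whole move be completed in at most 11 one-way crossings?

Yes — this plan uses 11 crossings (≤ 11):
1. engineer 2 and reactor-core 2 cross → the upper station.
2. engineer 2 crosses ← the lower station.
3. reactor-core 1, reactor-core 3, and reactor-core 5 cross → the upper station.
4. reactor-core 2 crosses ← the lower station.
5. engineer 1, engineer 3, and engineer 5 cross → the upper station.
6. engineer 1 and reactor-core 1 cross ← the lower station.
7. engineer 1, engineer 2, and engineer 4 cross → the upper station.
8. reactor-core 3 crosses ← the lower station.
9. reactor-core 1 and reactor-core 2 cross → the upper station.
10. reactor-core 2 crosses ← the lower station.
11. reactor-core 2, reactor-core 3, and reactor-core 4 cross → the upper station.

Yes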